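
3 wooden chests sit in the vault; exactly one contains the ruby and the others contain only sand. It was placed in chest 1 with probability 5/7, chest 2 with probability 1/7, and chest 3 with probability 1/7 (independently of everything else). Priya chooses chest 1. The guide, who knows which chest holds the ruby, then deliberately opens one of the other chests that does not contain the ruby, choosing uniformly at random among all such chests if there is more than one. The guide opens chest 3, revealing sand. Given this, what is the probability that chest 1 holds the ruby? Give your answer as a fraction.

5/7

Consider each possible location of the ruby in turn.
If it is in chest 1 (prior 5/7): the guide has 2 equally likely choices, so probability 1/2; weight (5/7)·(1/2) = 5/14.
If it is in chest 2 (prior 1/7): the guide has no choice, probability 1; weight (1/7)·1 = 1/7.
If it is in chest 3 (prior 1/7): the guide opened chest 3, so this case is ruled out; weight (1/7)·0 = 0.
The weights sum to 1/2.
So P(the ruby in chest 1 | the guide opened chest 3) = (5/14) / (1/2) = 5/7.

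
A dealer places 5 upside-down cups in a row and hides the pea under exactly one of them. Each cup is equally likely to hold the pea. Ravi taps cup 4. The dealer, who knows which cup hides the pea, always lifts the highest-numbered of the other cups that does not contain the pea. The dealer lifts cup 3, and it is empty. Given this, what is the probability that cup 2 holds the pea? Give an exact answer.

Apply Bayes' rule, conditioning on where the pea actually is.
If it is under any of cups 1, 2, and 4 (prior 1/5 each): the dealer would have opened cup 5 instead, probability 0; weight (1/5)·0 = 0 each.
If it is under cup 3 (prior 1/5): the dealer opened cup 3, so this case is ruled out; weight (1/5)·0 = 0.
If it is under cup 5 (prior 1/5): cup 3 is the highest-numbered option available, probability 1; weight (1/5)·1 = 1/5.
The weights sum to 1/5.
So P(the pea under cup 2 | the dealer opened cup 3) = 0 / (1/5) = 0.

0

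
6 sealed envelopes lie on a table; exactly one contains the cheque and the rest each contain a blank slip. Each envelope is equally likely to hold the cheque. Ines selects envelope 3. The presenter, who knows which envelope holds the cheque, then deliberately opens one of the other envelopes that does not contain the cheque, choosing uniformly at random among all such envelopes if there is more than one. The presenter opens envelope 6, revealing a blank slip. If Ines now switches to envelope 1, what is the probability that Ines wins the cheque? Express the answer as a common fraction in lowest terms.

5/24

Condition on the true location of the cheque.
If it is in any of envelopes 1, 2, 4, and 5 (prior 1/6 each): the presenter has 4 equally likely choices, so probability 1/4; weight (1/6)·(1/4) = 1/24 each.
If it is in envelope 3 (prior 1/6): the presenter has 5 equally likely choices, so probability 1/5; weight (1/6)·(1/5) = 1/30.
If it is in envelope 6 (prior 1/6): the presenter opened envelope 6, so this case is ruled out; weight (1/6)·0 = 0.
The weights sum to 1/5.
So P(the cheque in envelope 1 | the presenter opened envelope 6) = (1/24) / (1/5) = 5/24.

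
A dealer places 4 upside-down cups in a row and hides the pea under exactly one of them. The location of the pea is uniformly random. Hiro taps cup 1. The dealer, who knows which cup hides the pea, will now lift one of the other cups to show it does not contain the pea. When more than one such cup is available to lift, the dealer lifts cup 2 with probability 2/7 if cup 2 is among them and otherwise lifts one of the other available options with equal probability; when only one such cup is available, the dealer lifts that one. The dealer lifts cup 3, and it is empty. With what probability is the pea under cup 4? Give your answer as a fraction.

5/11

Condition on the true location of the pea.
If it is under cup 1 (prior 1/4): cup 2 is available but not opened; cup 3 gets probability (1 − 2/7)/2 = 5/14; weight (1/4)·(5/14) = 5/56.
If it is under cup 2 (prior 1/4): cup 2 holds the prize so is unavailable; the dealer chooses uniformly among the 2 others, probability 1/2; weight (1/4)·(1/2) = 1/8.
If it is under cup 3 (prior 1/4): the dealer opened cup 3, so this case is ruled out; weight (1/4)·0 = 0.
If it is under cup 4 (prior 1/4): cup 2 is available but not opened, probability 5/7; weight (1/4)·(5/7) = 5/28.
The weights sum to 11/28.
So P(the pea under cup 4 | the dealer opened cup 3) = (5/28) / (11/28) = 5/11.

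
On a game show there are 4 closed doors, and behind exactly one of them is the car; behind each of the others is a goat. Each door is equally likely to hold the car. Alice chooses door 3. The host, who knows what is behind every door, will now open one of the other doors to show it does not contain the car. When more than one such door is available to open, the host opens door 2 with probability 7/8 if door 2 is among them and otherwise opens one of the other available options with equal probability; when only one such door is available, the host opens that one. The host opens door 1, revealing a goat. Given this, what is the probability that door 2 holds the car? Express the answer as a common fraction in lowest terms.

Condition on the true location of the car.
If it is behind door 1 (prior 1/4): the host opened door 1, so this case is ruled out; weight (1/4)·0 = 0.
If it is behind door 2 (prior 1/4): door 2 holds the prize so is unavailable; the host chooses uniformly among the 2 others, probability 1/2; weight (1/4)·(1/2) = 1/8.
If it is behind door 3 (prior 1/4): door 2 is available but not opened; door 1 gets probability (1 − 7/8)/2 = 1/16; weight (1/4)·(1/16) = 1/64.
If it is behind door 4 (prior 1/4): door 2 is available but not opened, probability 1/8; weight (1/4)·(1/8) = 1/32.
The weights sum to 11/64.
So P(the car behind door 2 | the host opened door 1) = (1/8) / (11/64) = 8/11.

8/11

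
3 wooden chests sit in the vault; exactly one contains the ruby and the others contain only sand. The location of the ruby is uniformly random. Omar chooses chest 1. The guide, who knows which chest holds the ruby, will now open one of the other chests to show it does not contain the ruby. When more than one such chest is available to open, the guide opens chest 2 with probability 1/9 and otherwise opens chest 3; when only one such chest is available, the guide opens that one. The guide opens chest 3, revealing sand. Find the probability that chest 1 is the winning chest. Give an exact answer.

Apply Bayes' rule, conditioning on where the ruby actually is.
If it is in chest 1 (prior 1/3): chest 2 is available but not opened, probability 8/9; weight (1/3)·(8/9) = 8/27.
If it is in chest 2 (prior 1/3): only chest 3 is available, probability 1; weight (1/3)·1 = 1/3.
If it is in chest 3 (prior 1/3): the guide opened chest 3, so this case is ruled out; weight (1/3)·0 = 0.
The weights sum to 17/27.
So P(the ruby in chest 1 | the guide opened chest 3) = (8/27) / (17/27) = 8/17.

8/17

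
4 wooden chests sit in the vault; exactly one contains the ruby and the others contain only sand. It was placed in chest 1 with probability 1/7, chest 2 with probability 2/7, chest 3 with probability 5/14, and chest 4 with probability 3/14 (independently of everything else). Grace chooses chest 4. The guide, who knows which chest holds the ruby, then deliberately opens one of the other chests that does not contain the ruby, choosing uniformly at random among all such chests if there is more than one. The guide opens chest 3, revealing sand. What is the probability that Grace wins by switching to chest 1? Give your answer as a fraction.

1/4

Consider each possible location of the ruby in turn.
If it is in chest 1 (prior 1/7): the guide has 2 equally likely choices, so probability 1/2; weight (1/7)·(1/2) = 1/14.
If it is in chest 2 (prior 2/7): the guide has 2 equally likely choices, so probability 1/2; weight (2/7)·(1/2) = 1/7.
If it is in chest 3 (prior 5/14): the guide opened chest 3, so this case is ruled out; weight (5/14)·0 = 0.
If it is in chest 4 (prior 3/14): the guide has 3 equally likely choices, so probability 1/3; weight (3/14)·(1/3) = 1/14.
The weights sum to 2/7.
So P(the ruby in chest 1 | the guide opened chest 3) = (1/14) / (2/7) = 1/4.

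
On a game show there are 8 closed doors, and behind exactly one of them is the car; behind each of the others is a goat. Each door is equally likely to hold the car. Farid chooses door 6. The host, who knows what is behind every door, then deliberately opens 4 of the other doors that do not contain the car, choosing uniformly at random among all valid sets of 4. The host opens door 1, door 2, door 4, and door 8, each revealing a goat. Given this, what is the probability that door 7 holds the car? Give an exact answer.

Consider each possible location of the car in turn.
If it is behind any of doors 1, 2, 4, and 8 (prior 1/8 each): that door was opened and seen not to hold the prize — ruled out; weight (1/8)·0 = 0 each.
If it is behind any of doors 3, 5, and 7 (prior 1/8 each): the host has 15 equally likely choices, so probability 1/15; weight (1/8)·(1/15) = 1/120 each.
If it is behind door 6 (prior 1/8): the host has 35 equally likely choices, so probability 1/35; weight (1/8)·(1/35) = 1/280.
The weights sum to 1/35.
So P(the car behind door 7 | the host opened door 1, door 2, door 4, and door 8) = (1/120) / (1/35) = 7/24.

7/24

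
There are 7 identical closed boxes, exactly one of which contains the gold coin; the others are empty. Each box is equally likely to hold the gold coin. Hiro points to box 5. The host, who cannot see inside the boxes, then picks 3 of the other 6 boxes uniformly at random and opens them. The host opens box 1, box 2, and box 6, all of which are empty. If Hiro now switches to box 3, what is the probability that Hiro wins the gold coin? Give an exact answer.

Because the host chose which boxes to open without knowing where the gold coin is, the choice is independent of the prize location. Learning that none of the 3 opened boxes holds the gold coin simply rules out those 3 locations and leaves the remaining 4 boxes still equally likely by symmetry.
So P(the gold coin in box 3) = 1/4.

1/4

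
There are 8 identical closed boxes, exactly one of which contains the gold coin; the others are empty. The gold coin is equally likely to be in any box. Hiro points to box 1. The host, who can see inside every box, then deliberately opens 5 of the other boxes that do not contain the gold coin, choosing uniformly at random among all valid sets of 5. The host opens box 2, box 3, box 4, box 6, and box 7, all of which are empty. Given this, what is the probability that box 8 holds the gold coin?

7/16

Condition on the true location of the gold coin.
If it is in box 1 (prior 1/8): the host has 21 equally likely choices, so probability 1/21; weight (1/8)·(1/21) = 1/168.
If it is in any of boxes 2, 3, 4, 6, and 7 (prior 1/8 each): that box was opened and seen not to hold the prize — ruled out; weight (1/8)·0 = 0 each.
If it is in either of boxes 5 and 8 (prior 1/8 each): the host has 6 equally likely choices, so probability 1/6; weight (1/8)·(1/6) = 1/48 each.
The weights sum to 1/21.
So P(the gold coin in box 8 | the host opened box 2, box 3, box 4, box 6, and box 7) = (1/48) / (1/21) = 7/16.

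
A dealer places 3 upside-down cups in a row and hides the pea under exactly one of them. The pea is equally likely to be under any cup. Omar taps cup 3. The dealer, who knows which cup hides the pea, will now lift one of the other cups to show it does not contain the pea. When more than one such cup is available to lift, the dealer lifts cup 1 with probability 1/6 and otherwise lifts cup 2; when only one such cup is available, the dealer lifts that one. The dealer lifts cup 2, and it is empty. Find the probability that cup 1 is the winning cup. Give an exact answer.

6/11

Condition on the true location of the pea.
If it is under cup 1 (prior 1/3): only cup 2 is available, probability 1; weight (1/3)·1 = 1/3.
If it is under cup 2 (prior 1/3): the dealer opened cup 2, so this case is ruled out; weight (1/3)·0 = 0.
If it is under cup 3 (prior 1/3): cup 1 is available but not opened, probability 5/6; weight (1/3)·(5/6) = 5/18.
The weights sum to 11/18.
So P(the pea under cup 1 | the dealer opened cup 2) = (1/3) / (11/18) = 6/11.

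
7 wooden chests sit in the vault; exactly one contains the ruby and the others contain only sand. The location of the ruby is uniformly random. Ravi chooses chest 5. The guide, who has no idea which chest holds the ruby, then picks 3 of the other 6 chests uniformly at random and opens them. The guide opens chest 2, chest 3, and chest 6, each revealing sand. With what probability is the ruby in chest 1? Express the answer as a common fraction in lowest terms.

1/4

Because the guide chose which chests to open without knowing where the ruby is, the choice is independent of the prize location. Learning that none of the 3 opened chests holds the ruby simply rules out those 3 locations and leaves the remaining 4 chests still equally likely by symmetry.
So P(the ruby in chest 1) = 1/4.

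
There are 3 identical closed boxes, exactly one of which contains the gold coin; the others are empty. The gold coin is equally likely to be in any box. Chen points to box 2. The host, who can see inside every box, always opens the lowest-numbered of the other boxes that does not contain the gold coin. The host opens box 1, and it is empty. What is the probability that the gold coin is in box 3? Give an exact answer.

1/2

Apply Bayes' rule, conditioning on where the gold coin actually is.
If it is in box 1 (prior 1/3): the host opened box 1, so this case is ruled out; weight (1/3)·0 = 0.
If it is in either of boxes 2 and 3 (prior 1/3 each): box 1 is the lowest-numbered option available, probability 1; weight (1/3)·1 = 1/3 each.
The weights sum to 2/3.
So P(the gold coin in box 3 | the host opened box 1) = (1/3) / (2/3) = 1/2.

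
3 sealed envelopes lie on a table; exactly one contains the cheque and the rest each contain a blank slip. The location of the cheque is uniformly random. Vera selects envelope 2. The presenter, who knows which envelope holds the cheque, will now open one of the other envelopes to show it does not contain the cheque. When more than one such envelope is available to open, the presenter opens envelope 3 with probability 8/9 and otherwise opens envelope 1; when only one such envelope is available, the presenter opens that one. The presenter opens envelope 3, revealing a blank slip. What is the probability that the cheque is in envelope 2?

8/17

Apply Bayes' rule, conditioning on where the cheque actually is.
If it is in envelope 1 (prior 1/3): only envelope 3 is available, probability 1; weight (1/3)·1 = 1/3.
If it is in envelope 2 (prior 1/3): envelope 3 is available, opened with probability 8/9; weight (1/3)·(8/9) = 8/27.
If it is in envelope 3 (prior 1/3): the presenter opened envelope 3, so this case is ruled out; weight (1/3)·0 = 0.
The weights sum to 17/27.
So P(the cheque in envelope 2 | the presenter opened envelope 3) = (8/27) / (17/27) = 8/17.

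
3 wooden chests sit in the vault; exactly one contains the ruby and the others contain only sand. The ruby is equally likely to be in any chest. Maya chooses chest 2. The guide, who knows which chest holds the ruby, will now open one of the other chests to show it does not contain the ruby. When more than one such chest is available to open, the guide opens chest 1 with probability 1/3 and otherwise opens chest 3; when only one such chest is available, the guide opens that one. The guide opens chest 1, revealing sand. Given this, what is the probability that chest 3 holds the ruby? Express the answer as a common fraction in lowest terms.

Condition on the true location of the ruby.
If it is in chest 1 (prior 1/3): the guide opened chest 1, so this case is ruled out; weight (1/3)·0 = 0.
If it is in chest 2 (prior 1/3): chest 1 is available, opened with probability 1/3; weight (1/3)·(1/3) = 1/9.
If it is in chest 3 (prior 1/3): only chest 1 is available, probability 1; weight (1/3)·1 = 1/3.
The weights sum to 4/9.
So P(the ruby in chest 3 | the guide opened chest 1) = (1/3) / (4/9) = 3/4.

3/4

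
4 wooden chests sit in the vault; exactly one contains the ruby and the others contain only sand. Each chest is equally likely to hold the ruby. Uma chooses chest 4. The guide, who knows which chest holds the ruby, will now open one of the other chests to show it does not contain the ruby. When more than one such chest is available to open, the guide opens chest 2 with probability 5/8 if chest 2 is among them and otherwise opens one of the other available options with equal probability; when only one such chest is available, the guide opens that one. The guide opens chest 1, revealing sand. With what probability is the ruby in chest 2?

8/17

Consider each possible location of the ruby in turn.
If it is in chest 1 (prior 1/4): the guide opened chest 1, so this case is ruled out; weight (1/4)·0 = 0.
If it is in chest 2 (prior 1/4): chest 2 holds the prize so is unavailable; the guide chooses uniformly among the 2 others, probability 1/2; weight (1/4)·(1/2) = 1/8.
If it is in chest 3 (prior 1/4): chest 2 is available but not opened, probability 3/8; weight (1/4)·(3/8) = 3/32.
If it is in chest 4 (prior 1/4): chest 2 is available but not opened; chest 1 gets probability (1 − 5/8)/2 = 3/16; weight (1/4)·(3/16) = 3/64.
The weights sum to 17/64.
So P(the ruby in chest 2 | the guide opened chest 1) = (1/8) / (17/64) = 8/17.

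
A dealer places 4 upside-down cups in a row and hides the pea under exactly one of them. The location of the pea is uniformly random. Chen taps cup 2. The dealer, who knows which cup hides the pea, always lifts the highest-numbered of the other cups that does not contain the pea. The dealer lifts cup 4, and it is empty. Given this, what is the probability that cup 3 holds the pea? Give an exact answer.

1/3

Condition on the true location of the pea.
If it is under any of cups 1, 2, and 3 (prior 1/4 each): cup 4 is the highest-numbered option available, probability 1; weight (1/4)·1 = 1/4 each.
If it is under cup 4 (prior 1/4): the dealer opened cup 4, so this case is ruled out; weight (1/4)·0 = 0.
The weights sum to 3/4.
So P(the pea under cup 3 | the dealer opened cup 4) = (1/4) / (3/4) = 1/3.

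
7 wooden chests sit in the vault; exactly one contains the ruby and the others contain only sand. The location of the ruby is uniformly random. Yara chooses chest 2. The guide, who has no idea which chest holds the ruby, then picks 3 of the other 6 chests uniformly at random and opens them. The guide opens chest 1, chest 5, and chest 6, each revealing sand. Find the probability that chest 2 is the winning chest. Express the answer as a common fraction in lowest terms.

Consider each possible location of the ruby in turn.
If it is in any of chests 1, 5, and 6 (prior 1/7 each): that chest was opened and seen not to hold the prize — ruled out; weight (1/7)·0 = 0 each.
If it is in any of chests 2, 3, 4, and 7 (prior 1/7 each): the guide picks exactly this set with probability 1/20 regardless, and none is the prize; weight (1/7)·(1/20) = 1/140 each.
The weights sum to 1/35.
So P(the ruby in chest 2 | the guide opened chest 1, chest 5, and chest 6) = (1/140) / (1/35) = 1/4.

1/4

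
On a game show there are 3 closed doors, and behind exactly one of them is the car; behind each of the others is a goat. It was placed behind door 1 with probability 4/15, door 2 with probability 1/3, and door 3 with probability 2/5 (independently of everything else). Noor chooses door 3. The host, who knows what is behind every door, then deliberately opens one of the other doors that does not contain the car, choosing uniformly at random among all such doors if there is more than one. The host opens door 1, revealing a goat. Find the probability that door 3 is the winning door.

3/8

Consider each possible location of the car in turn.
If it is behind door 1 (prior 4/15): the host opened door 1, so this case is ruled out; weight (4/15)·0 = 0.
If it is behind door 2 (prior 1/3): the host has no choice, probability 1; weight (1/3)·1 = 1/3.
If it is behind door 3 (prior 2/5): the host has 2 equally likely choices, so probability 1/2; weight (2/5)·(1/2) = 1/5.
The weights sum to 8/15.
So P(the car behind door 3 | the host opened door 1) = (1/5) / (8/15) = 3/8.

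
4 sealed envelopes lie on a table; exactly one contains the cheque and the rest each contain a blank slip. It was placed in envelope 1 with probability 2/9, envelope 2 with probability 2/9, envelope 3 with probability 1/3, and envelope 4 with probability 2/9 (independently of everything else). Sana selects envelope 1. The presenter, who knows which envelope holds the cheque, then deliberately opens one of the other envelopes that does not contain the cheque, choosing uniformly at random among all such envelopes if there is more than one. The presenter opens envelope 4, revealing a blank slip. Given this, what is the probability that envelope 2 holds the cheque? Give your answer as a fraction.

6/19

Apply Bayes' rule, conditioning on where the cheque actually is.
If it is in envelope 1 (prior 2/9): the presenter has 3 equally likely choices, so probability 1/3; weight (2/9)·(1/3) = 2/27.
If it is in envelope 2 (prior 2/9): the presenter has 2 equally likely choices, so probability 1/2; weight (2/9)·(1/2) = 1/9.
If it is in envelope 3 (prior 1/3): the presenter has 2 equally likely choices, so probability 1/2; weight (1/3)·(1/2) = 1/6.
If it is in envelope 4 (prior 2/9): the presenter opened envelope 4, so this case is ruled out; weight (2/9)·0 = 0.
The weights sum to 19/54.
So P(the cheque in envelope 2 | the presenter opened envelope 4) = (1/9) / (19/54) = 6/19.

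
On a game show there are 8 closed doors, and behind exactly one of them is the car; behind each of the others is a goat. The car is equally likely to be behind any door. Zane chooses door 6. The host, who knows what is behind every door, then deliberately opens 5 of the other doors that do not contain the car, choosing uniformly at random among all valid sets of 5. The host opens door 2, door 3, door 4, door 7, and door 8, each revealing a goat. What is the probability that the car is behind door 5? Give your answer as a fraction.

7/16

Apply Bayes' rule, conditioning on where the car actually is.
If it is behind either of doors 1 and 5 (prior 1/8 each): the host has 6 equally likely choices, so probability 1/6; weight (1/8)·(1/6) = 1/48 each.
If it is behind any of doors 2, 3, 4, 7, and 8 (prior 1/8 each): that door was opened and seen not to hold the prize — ruled out; weight (1/8)·0 = 0 each.
If it is behind door 6 (prior 1/8): the host has 21 equally likely choices, so probability 1/21; weight (1/8)·(1/21) = 1/168.
The weights sum to 1/21.
So P(the car behind door 5 | the host opened door 2, door 3, door 4, door 7, and door 8) = (1/48) / (1/21) = 7/16.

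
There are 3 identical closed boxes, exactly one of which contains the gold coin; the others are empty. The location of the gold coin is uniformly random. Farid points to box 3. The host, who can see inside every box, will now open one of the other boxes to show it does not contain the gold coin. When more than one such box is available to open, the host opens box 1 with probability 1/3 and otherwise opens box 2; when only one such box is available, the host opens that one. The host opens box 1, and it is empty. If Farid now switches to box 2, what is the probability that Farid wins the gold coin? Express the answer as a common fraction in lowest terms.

3/4

Apply Bayes' rule, conditioning on where the gold coin actually is.
If it is in box 1 (prior 1/3): the host opened box 1, so this case is ruled out; weight (1/3)·0 = 0.
If it is in box 2 (prior 1/3): only box 1 is available, probability 1; weight (1/3)·1 = 1/3.
If it is in box 3 (prior 1/3): box 1 is available, opened with probability 1/3; weight (1/3)·(1/3) = 1/9.
The weights sum to 4/9.
So P(the gold coin in box 2 | the host opened box 1) = (1/3) / (4/9) = 3/4.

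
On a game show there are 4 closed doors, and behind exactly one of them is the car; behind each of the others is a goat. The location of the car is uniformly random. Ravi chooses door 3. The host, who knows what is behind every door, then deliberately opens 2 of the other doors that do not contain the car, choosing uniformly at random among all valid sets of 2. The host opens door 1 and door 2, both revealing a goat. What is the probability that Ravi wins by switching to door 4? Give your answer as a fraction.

3/4

Condition on the true location of the car.
If it is behind either of doors 1 and 2 (prior 1/4 each): that door was opened and seen not to hold the prize — ruled out; weight (1/4)·0 = 0 each.
If it is behind door 3 (prior 1/4): the host has 3 equally likely choices, so probability 1/3; weight (1/4)·(1/3) = 1/12.
If it is behind door 4 (prior 1/4): the host has no choice, probability 1; weight (1/4)·1 = 1/4.
The weights sum to 1/3.
So P(the car behind door 4 | the host opened door 1 and door 2) = (1/4) / (1/3) = 3/4.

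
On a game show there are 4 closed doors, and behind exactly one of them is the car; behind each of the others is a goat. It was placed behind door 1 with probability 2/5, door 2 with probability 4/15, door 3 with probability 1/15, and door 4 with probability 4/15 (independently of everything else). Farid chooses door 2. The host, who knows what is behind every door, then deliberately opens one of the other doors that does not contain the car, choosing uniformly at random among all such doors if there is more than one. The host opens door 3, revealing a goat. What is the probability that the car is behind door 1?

Consider each possible location of the car in turn.
If it is behind door 1 (prior 2/5): the host has 2 equally likely choices, so probability 1/2; weight (2/5)·(1/2) = 1/5.
If it is behind door 2 (prior 4/15): the host has 3 equally likely choices, so probability 1/3; weight (4/15)·(1/3) = 4/45.
If it is behind door 3 (prior 1/15): the host opened door 3, so this case is ruled out; weight (1/15)·0 = 0.
If it is behind door 4 (prior 4/15): the host has 2 equally likely choices, so probability 1/2; weight (4/15)·(1/2) = 2/15.
The weights sum to 19/45.
So P(the car behind door 1 | the host opened door 3) = (1/5) / (19/45) = 9/19.

9/19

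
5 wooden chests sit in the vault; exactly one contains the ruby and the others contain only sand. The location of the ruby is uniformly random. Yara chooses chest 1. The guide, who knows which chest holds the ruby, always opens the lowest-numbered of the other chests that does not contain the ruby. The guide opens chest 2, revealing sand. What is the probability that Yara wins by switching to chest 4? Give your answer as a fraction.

Condition on the true location of the ruby.
If it is in any of chests 1, 3, 4, and 5 (prior 1/5 each): chest 2 is the lowest-numbered option available, probability 1; weight (1/5)·1 = 1/5 each.
If it is in chest 2 (prior 1/5): the guide opened chest 2, so this case is ruled out; weight (1/5)·0 = 0.
The weights sum to 4/5.
So P(the ruby in chest 4 | the guide opened chest 2) = (1/5) / (4/5) = 1/4.

1/4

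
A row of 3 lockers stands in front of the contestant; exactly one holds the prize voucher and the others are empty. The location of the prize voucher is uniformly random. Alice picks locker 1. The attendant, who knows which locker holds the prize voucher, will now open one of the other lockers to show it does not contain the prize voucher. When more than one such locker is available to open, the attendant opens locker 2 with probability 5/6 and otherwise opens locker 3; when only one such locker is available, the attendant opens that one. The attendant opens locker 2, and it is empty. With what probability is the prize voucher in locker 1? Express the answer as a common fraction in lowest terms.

5/11

Consider each possible location of the prize voucher in turn.
If it is in locker 1 (prior 1/3): locker 2 is available, opened with probability 5/6; weight (1/3)·(5/6) = 5/18.
If it is in locker 2 (prior 1/3): the attendant opened locker 2, so this case is ruled out; weight (1/3)·0 = 0.
If it is in locker 3 (prior 1/3): only locker 2 is available, probability 1; weight (1/3)·1 = 1/3.
The weights sum to 11/18.
So P(the prize voucher in locker 1 | the attendant opened locker 2) = (5/18) / (11/18) = 5/11.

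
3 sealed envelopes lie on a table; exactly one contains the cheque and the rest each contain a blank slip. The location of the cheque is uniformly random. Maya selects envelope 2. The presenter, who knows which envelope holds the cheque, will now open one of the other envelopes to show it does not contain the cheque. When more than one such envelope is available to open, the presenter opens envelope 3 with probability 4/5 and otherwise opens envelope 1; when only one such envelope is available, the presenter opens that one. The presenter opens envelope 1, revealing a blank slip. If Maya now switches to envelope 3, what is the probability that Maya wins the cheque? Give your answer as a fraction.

Consider each possible location of the cheque in turn.
If it is in envelope 1 (prior 1/3): the presenter opened envelope 1, so this case is ruled out; weight (1/3)·0 = 0.
If it is in envelope 2 (prior 1/3): envelope 3 is available but not opened, probability 1/5; weight (1/3)·(1/5) = 1/15.
If it is in envelope 3 (prior 1/3): only envelope 1 is available, probability 1; weight (1/3)·1 = 1/3.
The weights sum to 2/5.
So P(the cheque in envelope 3 | the presenter opened envelope 1) = (1/3) / (2/5) = 5/6.

5/6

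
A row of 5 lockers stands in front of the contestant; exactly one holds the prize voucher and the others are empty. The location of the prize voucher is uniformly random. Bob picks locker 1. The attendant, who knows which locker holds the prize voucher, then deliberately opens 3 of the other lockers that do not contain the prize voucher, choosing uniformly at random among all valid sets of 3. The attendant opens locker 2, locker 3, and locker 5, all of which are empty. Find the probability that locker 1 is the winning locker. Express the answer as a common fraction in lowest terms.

1/5

Condition on the true location of the prize voucher.
If it is in locker 1 (prior 1/5): the attendant has 4 equally likely choices, so probability 1/4; weight (1/5)·(1/4) = 1/20.
If it is in any of lockers 2, 3, and 5 (prior 1/5 each): that locker was opened and seen not to hold the prize — ruled out; weight (1/5)·0 = 0 each.
If it is in locker 4 (prior 1/5): the attendant has no choice, probability 1; weight (1/5)·1 = 1/5.
The weights sum to 1/4.
So P(the prize voucher in locker 1 | the attendant opened locker 2, locker 3, and locker 5) = (1/20) / (1/4) = 1/5.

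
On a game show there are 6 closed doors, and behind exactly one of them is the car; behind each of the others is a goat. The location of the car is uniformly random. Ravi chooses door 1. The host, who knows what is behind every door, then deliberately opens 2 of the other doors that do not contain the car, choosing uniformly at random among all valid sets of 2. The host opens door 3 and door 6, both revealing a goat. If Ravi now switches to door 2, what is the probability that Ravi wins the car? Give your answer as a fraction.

Apply Bayes' rule, conditioning on where the car actually is.
If it is behind door 1 (prior 1/6): the host has 10 equally likely choices, so probability 1/10; weight (1/6)·(1/10) = 1/60.
If it is behind any of doors 2, 4, and 5 (prior 1/6 each): the host has 6 equally likely choices, so probability 1/6; weight (1/6)·(1/6) = 1/36 each.
If it is behind either of doors 3 and 6 (prior 1/6 each): that door was opened and seen not to hold the prize — ruled out; weight (1/6)·0 = 0 each.
The weights sum to 1/10.
So P(the car behind door 2 | the host opened door 3 and door 6) = (1/36) / (1/10) = 5/18.

5/18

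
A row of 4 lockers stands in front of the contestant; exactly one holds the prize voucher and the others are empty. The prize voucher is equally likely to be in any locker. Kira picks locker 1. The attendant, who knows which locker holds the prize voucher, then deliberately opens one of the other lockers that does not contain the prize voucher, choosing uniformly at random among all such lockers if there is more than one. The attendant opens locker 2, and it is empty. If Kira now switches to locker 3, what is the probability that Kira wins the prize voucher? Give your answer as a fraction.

3/8

Apply Bayes' rule, conditioning on where the prize voucher actually is.
If it is in locker 1 (prior 1/4): the attendant has 3 equally likely choices, so probability 1/3; weight (1/4)·(1/3) = 1/12.
If it is in locker 2 (prior 1/4): the attendant opened locker 2, so this case is ruled out; weight (1/4)·0 = 0.
If it is in either of lockers 3 and 4 (prior 1/4 each): the attendant has 2 equally likely choices, so probability 1/2; weight (1/4)·(1/2) = 1/8 each.
The weights sum to 1/3.
So P(the prize voucher in locker 3 | the attendant opened locker 2) = (1/8) / (1/3) = 3/8.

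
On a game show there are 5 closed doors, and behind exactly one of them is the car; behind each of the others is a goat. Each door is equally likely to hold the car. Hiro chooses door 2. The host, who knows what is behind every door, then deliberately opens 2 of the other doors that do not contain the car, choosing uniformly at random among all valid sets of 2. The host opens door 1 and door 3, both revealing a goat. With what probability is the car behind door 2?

1/5

Condition on the true location of the car.
If it is behind either of doors 1 and 3 (prior 1/5 each): that door was opened and seen not to hold the prize — ruled out; weight (1/5)·0 = 0 each.
If it is behind door 2 (prior 1/5): the host has 6 equally likely choices, so probability 1/6; weight (1/5)·(1/6) = 1/30.
If it is behind either of doors 4 and 5 (prior 1/5 each): the host has 3 equally likely choices, so probability 1/3; weight (1/5)·(1/3) = 1/15 each.
The weights sum to 1/6.
So P(the car behind door 2 | the host opened door 1 and door 3) = (1/30) / (1/6) = 1/5.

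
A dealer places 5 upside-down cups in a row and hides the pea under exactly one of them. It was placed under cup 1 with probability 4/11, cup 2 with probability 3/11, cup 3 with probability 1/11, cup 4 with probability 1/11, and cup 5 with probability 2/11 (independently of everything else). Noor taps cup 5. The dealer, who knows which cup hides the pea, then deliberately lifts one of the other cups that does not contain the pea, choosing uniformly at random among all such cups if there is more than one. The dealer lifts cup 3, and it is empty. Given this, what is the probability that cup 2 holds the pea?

6/19

Condition on the true location of the pea.
If it is under cup 1 (prior 4/11): the dealer has 3 equally likely choices, so probability 1/3; weight (4/11)·(1/3) = 4/33.
If it is under cup 2 (prior 3/11): the dealer has 3 equally likely choices, so probability 1/3; weight (3/11)·(1/3) = 1/11.
If it is under cup 3 (prior 1/11): the dealer opened cup 3, so this case is ruled out; weight (1/11)·0 = 0.
If it is under cup 4 (prior 1/11): the dealer has 3 equally likely choices, so probability 1/3; weight (1/11)·(1/3) = 1/33.
If it is under cup 5 (prior 2/11): the dealer has 4 equally likely choices, so probability 1/4; weight (2/11)·(1/4) = 1/22.
The weights sum to 19/66.
So P(the pea under cup 2 | the dealer opened cup 3) = (1/11) / (19/66) = 6/19.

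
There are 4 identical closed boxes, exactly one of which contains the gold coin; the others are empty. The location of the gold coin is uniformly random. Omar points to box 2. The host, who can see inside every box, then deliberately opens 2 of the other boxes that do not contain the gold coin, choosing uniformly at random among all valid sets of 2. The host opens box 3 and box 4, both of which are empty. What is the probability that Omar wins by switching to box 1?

3/4

Condition on the true location of the gold coin.
If it is in box 1 (prior 1/4): the host has no choice, probability 1; weight (1/4)·1 = 1/4.
If it is in box 2 (prior 1/4): the host has 3 equally likely choices, so probability 1/3; weight (1/4)·(1/3) = 1/12.
If it is in either of boxes 3 and 4 (prior 1/4 each): that box was opened and seen not to hold the prize — ruled out; weight (1/4)·0 = 0 each.
The weights sum to 1/3.
So P(the gold coin in box 1 | the host opened box 3 and box 4) = (1/4) / (1/3) = 3/4.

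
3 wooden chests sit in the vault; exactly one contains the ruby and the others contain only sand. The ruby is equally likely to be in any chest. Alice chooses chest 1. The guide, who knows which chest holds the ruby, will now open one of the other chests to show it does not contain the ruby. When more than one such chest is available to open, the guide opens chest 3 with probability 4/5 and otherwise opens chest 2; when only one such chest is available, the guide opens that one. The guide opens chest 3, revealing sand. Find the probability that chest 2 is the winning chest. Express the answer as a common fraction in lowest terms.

5/9

Apply Bayes' rule, conditioning on where the ruby actually is.
If it is in chest 1 (prior 1/3): chest 3 is available, opened with probability 4/5; weight (1/3)·(4/5) = 4/15.
If it is in chest 2 (prior 1/3): only chest 3 is available, probability 1; weight (1/3)·1 = 1/3.
If it is in chest 3 (prior 1/3): the guide opened chest 3, so this case is ruled out; weight (1/3)·0 = 0.
The weights sum to 3/5.
So P(the ruby in chest 2 | the guide opened chest 3) = (1/3) / (3/5) = 5/9.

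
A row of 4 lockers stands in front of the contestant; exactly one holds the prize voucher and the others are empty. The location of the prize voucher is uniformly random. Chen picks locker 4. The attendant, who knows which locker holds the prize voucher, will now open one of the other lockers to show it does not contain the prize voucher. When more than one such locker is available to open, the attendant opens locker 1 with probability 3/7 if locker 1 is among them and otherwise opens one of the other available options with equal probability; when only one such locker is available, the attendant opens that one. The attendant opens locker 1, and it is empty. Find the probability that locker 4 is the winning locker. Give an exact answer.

1/3

Consider each possible location of the prize voucher in turn.
If it is in locker 1 (prior 1/4): the attendant opened locker 1, so this case is ruled out; weight (1/4)·0 = 0.
If it is in any of lockers 2, 3, and 4 (prior 1/4 each): locker 1 is available, opened with probability 3/7; weight (1/4)·(3/7) = 3/28 each.
The weights sum to 9/28.
So P(the prize voucher in locker 4 | the attendant opened locker 1) = (3/28) / (9/28) = 1/3.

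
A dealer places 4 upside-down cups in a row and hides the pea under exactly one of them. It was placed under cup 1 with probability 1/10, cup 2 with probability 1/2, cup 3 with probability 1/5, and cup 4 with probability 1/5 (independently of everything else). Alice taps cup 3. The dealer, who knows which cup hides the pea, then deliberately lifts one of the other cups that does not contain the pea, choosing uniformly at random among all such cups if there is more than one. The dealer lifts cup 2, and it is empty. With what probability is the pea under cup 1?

Condition on the true location of the pea.
If it is under cup 1 (prior 1/10): the dealer has 2 equally likely choices, so probability 1/2; weight (1/10)·(1/2) = 1/20.
If it is under cup 2 (prior 1/2): the dealer opened cup 2, so this case is ruled out; weight (1/2)·0 = 0.
If it is under cup 3 (prior 1/5): the dealer has 3 equally likely choices, so probability 1/3; weight (1/5)·(1/3) = 1/15.
If it is under cup 4 (prior 1/5): the dealer has 2 equally likely choices, so probability 1/2; weight (1/5)·(1/2) = 1/10.
The weights sum to 13/60.
So P(the pea under cup 1 | the dealer opened cup 2) = (1/20) / (13/60) = 3/13.

3/13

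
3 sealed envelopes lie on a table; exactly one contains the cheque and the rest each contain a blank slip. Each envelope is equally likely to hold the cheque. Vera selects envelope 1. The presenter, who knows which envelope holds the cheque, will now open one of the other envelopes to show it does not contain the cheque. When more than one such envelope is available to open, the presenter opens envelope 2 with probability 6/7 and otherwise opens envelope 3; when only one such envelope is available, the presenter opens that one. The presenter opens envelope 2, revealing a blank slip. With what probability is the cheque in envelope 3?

Condition on the true location of the cheque.
If it is in envelope 1 (prior 1/3): envelope 2 is available, opened with probability 6/7; weight (1/3)·(6/7) = 2/7.
If it is in envelope 2 (prior 1/3): the presenter opened envelope 2, so this case is ruled out; weight (1/3)·0 = 0.
If it is in envelope 3 (prior 1/3): only envelope 2 is available, probability 1; weight (1/3)·1 = 1/3.
The weights sum to 13/21.
So P(the cheque in envelope 3 | the presenter opened envelope 2) = (1/3) / (13/21) = 7/13.

7/13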